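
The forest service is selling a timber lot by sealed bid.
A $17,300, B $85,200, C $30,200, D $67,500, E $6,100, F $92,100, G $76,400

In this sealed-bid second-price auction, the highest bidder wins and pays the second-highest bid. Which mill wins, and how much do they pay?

F pays $85,200

Bids in order: 92,100 (F) > 85,200 (B) > 76,400 (G) > 67,500 (D) > 30,200 (C) > 17,300 (A) > …
F is highest; pays the second-highest bid, $85,200.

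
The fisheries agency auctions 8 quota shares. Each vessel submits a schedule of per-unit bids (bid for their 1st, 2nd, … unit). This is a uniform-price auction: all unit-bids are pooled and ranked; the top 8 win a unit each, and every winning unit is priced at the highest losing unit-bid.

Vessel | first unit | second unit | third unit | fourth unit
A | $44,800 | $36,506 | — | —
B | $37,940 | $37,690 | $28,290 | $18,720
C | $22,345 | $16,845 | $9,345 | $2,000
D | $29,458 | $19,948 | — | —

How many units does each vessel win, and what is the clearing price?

A 2, B 3, C 1, D 2; clearing price $18,720

Pooled unit-bids ranked (top 8): 44,800 (A-1), 37,940 (B-1), 37,690 (B-2), 36,506 (A-2), 29,458 (D-1), 28,290 (B-3), 22,345 (C-1), 19,948 (D-2)
The (k+1)-th unit-bid is $18,720.
Allocation: A 2, B 3, C 1, D 2.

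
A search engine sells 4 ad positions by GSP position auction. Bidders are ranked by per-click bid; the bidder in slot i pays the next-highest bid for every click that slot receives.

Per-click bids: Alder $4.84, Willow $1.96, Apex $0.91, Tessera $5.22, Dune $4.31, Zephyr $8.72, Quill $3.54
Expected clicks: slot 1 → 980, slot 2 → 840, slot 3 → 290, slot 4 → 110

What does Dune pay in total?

Dune pays $389.40

Ranked by bid: $8.72 (Zephyr) > $5.22 (Tessera) > $4.84 (Alder) > $4.31 (Dune) > $3.54 (Quill) > …
Dune holds slot 4 → pays next bid $3.54 × 110 clicks = $389.40.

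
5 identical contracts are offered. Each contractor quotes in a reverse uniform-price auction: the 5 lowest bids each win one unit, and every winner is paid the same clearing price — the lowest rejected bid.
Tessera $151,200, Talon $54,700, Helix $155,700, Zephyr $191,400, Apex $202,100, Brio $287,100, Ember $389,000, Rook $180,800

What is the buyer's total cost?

Ordering the bids: 54,700 (Talon), 151,200 (Tessera), 155,700 (Helix), 180,800 (Rook), 191,400 (Zephyr), 202,100 (Apex), 287,100 (Brio), …
The 5 lowest are Talon, Tessera, Helix, Rook, Zephyr.
Clearing price = lowest rejected bid = $202,100.
Total cost = 5 × $202,100 = $1,010,500.

Total cost: $1,010,500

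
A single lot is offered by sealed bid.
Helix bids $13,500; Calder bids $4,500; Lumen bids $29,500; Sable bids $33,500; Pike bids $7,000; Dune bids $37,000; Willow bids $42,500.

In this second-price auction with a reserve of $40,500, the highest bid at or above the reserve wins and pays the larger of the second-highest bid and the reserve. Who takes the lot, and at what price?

Willow pays $40,500

Rule: the highest bid at or above the reserve wins and pays the larger of the second-highest bid and the reserve.
Sorting bids: 42,500 (Willow) > 37,000 (Dune) > 33,500 (Sable) > 29,500 (Lumen) > 13,500 (Helix) > 7,000 (Pike) > …
Highest eligible bid: Willow at $42,500.
Second-highest bid $37,000 is below the reserve $40,500, so the reserve binds → payment $40,500.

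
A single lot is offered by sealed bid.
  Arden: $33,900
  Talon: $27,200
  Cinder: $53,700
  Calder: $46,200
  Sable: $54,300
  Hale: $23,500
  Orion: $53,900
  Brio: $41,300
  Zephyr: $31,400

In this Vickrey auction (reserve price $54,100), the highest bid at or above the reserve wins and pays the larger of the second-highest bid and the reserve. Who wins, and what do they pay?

Sable pays $54,100

Bids ranked: 54,300 (Sable) > 53,900 (Orion) > 53,700 (Cinder) > 46,200 (Calder) > 41,300 (Brio) > 33,900 (Arden) > …
Sable has the top bid at or above the reserve ($54,300).
max(second-highest $53,900, reserve $54,100) = $54,100.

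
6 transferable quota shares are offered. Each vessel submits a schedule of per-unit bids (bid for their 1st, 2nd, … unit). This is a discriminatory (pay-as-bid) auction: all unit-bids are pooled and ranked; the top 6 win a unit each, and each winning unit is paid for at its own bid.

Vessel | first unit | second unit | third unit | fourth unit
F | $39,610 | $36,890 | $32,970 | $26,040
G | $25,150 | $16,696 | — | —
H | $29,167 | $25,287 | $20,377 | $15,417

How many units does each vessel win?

Merging the schedules and taking the best 6: 39,610 (F-1), 36,890 (F-2), 32,970 (F-3), 29,167 (H-1), 26,040 (F-4), 25,287 (H-2)
Next rejected bid: $25,150 (not a price — pay-as-bid).
Allocation: F 4, H 2.

F 4, H 2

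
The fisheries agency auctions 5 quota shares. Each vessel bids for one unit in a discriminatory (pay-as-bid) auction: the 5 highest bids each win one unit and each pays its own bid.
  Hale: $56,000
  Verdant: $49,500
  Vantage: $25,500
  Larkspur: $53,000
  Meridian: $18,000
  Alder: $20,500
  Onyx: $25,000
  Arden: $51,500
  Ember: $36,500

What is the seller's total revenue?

Bids ranked high→low: 56,000 (Hale), 53,000 (Larkspur), 51,500 (Arden), 49,500 (Verdant), 36,500 (Ember), 25,500 (Vantage), 25,000 (Onyx), …
Top 5: Hale, Larkspur, Arden, Verdant, Ember.
Total revenue = 56,000 + 53,000 + 51,500 + 49,500 + 36,500 = $246,500.

Total revenue: $246,500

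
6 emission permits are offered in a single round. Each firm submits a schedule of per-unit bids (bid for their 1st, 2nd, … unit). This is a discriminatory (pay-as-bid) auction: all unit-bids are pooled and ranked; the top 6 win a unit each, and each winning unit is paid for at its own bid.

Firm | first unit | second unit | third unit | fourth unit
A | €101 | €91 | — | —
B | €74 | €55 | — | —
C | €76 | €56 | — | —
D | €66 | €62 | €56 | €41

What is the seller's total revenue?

Total revenue: €470

All unit-bids, highest first — top 6: 101 (A-1), 91 (A-2), 76 (C-1), 74 (B-1), 66 (D-1), 62 (D-2)
Next rejected bid: €56 (not a price — pay-as-bid).
Each winning unit pays its own bid.
Revenue = 101 + 91 + 76 + 74 + 66 + 62 = €470.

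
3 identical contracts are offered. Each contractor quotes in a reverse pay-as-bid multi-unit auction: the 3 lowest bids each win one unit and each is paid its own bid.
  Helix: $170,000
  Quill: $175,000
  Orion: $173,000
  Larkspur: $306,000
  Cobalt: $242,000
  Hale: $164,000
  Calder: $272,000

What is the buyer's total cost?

Ordering the bids: 164,000 (Hale), 170,000 (Helix), 173,000 (Orion), 175,000 (Quill), 242,000 (Cobalt), …
The 3 lowest are Hale, Helix, Orion.
Total cost = 164,000 + 170,000 + 173,000 = $507,000.

Total cost: $507,000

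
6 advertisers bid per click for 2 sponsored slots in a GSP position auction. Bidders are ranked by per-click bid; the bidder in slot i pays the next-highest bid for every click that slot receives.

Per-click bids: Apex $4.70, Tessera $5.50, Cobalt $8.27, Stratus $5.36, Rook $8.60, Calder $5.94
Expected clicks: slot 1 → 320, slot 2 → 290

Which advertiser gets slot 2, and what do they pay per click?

Cobalt; $5.94 per click

Ranked by bid: $8.60 (Rook) > $8.27 (Cobalt) > $5.94 (Calder) > …
Slot 2 goes to the second-ranked bidder, Cobalt, who pays the next bid down: $5.94/click.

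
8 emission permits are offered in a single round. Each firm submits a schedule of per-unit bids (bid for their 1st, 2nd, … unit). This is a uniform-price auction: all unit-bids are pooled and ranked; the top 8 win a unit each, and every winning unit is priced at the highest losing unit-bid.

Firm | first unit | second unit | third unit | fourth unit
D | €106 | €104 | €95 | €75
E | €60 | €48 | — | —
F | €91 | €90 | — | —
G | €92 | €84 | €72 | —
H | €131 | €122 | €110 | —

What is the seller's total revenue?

Merging the schedules and taking the best 8: 131 (H-1), 122 (H-2), 110 (H-3), 106 (D-1), 104 (D-2), 95 (D-3), 92 (G-1), 91 (F-1)
First bid not allocated: €90.
Allocation: D 3, F 1, G 1, H 3. Every unit priced at €90.
Revenue = 8 × 90 = €720.

Total revenue: €720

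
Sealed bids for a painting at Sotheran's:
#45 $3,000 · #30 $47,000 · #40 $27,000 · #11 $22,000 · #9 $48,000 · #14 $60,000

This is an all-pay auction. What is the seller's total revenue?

All-pay auction: the highest bidder wins the item, but every bidder pays their own bid.
Bids in order: 60,000 (#14) > 48,000 (#9) > 47,000 (#30) > 27,000 (#40) > 22,000 (#11) > 3,000 (#45)
Every bidder forfeits their bid regardless of winning.
Revenue = 3,000 + 47,000 + 27,000 + 22,000 + 48,000 + 60,000 = $207,000.

Total revenue: $207,000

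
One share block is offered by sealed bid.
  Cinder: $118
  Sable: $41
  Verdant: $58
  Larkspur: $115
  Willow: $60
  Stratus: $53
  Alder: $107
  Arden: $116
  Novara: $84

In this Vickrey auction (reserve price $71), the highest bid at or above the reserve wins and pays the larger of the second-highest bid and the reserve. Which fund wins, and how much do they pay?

Cinder pays $116

Bids in order: 118 (Cinder) > 116 (Arden) > 115 (Larkspur) > 107 (Alder) > 84 (Novara) > 60 (Willow) > …
Highest eligible bid: Cinder at $118.
Second-highest bid $116 exceeds the reserve $71 → payment $116.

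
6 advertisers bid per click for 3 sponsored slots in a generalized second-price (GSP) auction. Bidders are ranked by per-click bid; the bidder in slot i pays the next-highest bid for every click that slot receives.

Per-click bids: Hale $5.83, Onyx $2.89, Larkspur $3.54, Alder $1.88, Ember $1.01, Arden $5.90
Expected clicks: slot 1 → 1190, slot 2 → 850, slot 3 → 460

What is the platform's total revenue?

Total revenue: $11276.10

Sorting advertisers: $5.90 (Arden) > $5.83 (Hale) > $3.54 (Larkspur) > $2.89 (Onyx) > …
Slot 1: Arden pays $5.83 × 1190 = $6937.70
Slot 2: Hale pays $3.54 × 850 = $3009.00
Slot 3: Larkspur pays $2.89 × 460 = $1329.40
Total = $11276.10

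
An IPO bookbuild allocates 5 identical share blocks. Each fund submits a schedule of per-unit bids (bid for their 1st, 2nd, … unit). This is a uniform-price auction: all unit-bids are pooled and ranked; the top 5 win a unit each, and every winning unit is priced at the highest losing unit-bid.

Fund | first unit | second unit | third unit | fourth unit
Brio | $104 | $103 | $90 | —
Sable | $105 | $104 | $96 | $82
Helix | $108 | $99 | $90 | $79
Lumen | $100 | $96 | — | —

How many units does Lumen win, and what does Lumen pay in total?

Pooled unit-bids ranked (top 5): 108 (Helix-1), 105 (Sable-1), 104 (Brio-1), 104 (Sable-2), 103 (Brio-2)
Highest rejected unit-bid = $100.
Lumen wins 0 unit(s) at $100 each.

Lumen: 0 units, pays $0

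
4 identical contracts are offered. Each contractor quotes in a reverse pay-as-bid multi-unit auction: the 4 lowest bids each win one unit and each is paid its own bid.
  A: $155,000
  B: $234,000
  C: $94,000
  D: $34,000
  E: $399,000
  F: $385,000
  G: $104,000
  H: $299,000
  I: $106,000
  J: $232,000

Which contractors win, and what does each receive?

D $34,000, C $94,000, G $104,000, I $106,000

Ordering the bids: 34,000 (D), 94,000 (C), 104,000 (G), 106,000 (I), 155,000 (A), 232,000 (J), …
Winners (4 units): D, C, G, I.
Each winner is paid its own bid: D $34,000, C $94,000, G $104,000, I $106,000.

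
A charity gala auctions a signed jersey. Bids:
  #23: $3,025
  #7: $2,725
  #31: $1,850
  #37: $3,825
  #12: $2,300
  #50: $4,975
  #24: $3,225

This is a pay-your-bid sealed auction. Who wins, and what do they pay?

Bids in order: 4,975 (#50) > 3,825 (#37) > 3,225 (#24) > 3,025 (#23) > 2,725 (#7) > 2,300 (#12) > …
#50 has the highest bid and pays exactly that: $4,975.

#50 pays $4,975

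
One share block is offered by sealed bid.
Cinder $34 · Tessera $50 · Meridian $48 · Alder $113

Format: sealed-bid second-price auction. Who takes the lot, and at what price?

Alder pays $50

Bids ranked: 113 (Alder) > 50 (Tessera) > 48 (Meridian) > 34 (Cinder)
Alder is highest; pays the second-highest bid, $50.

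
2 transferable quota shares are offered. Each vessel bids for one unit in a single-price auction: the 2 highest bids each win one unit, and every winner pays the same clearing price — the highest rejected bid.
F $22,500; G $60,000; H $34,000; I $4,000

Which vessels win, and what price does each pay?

G, H; each pays $22,500

Ordering the bids: 60,000 (G), 34,000 (H), 22,500 (F), 4,000 (I)
The 2 highest are G, H.
Clearing price = highest rejected bid = $22,500.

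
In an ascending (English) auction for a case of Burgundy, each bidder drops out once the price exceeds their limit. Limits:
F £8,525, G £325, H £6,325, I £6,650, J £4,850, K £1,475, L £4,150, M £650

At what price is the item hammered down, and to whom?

Ascending (English) auction: the price rises until one bidder remains; the winner pays the price at which the last rival dropped out.
Sorting limits: 8,525 (F) > 6,650 (I) > 6,325 (H) > 4,850 (J) > 4,150 (L) > 1,475 (K) > …
Once the price passes £6,650, only F is left; the hammer falls at I's limit of £6,650.

F wins at £6,650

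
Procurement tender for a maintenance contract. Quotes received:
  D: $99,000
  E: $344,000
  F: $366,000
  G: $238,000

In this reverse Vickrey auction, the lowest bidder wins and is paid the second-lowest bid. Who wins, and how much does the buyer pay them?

Sorting bids: 99,000 (D) < 238,000 (G) < 344,000 (E) < 366,000 (F)
Second-price: D is paid G's bid of $238,000.

D is paid $238,000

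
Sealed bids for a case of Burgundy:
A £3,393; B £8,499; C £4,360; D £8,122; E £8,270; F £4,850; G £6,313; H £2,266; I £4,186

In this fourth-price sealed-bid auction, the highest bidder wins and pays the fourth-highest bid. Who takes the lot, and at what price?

B pays £6,313

Bids ranked: 8,499 (B) > 8,270 (E) > 8,122 (D) > 6,313 (G) > 4,850 (F) > 4,360 (C) > …
B wins; payment is bid #4 in the ranking = £6,313.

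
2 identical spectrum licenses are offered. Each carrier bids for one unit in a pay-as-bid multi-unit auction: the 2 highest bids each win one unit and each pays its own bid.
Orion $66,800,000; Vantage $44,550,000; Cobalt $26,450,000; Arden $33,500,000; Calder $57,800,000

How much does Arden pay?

Arden pays $0

Bids ranked high→low: 66,800,000 (Orion), 57,800,000 (Calder), 44,550,000 (Vantage), 33,500,000 (Arden), …
Winners (2 units): Orion, Calder.
Arden does not win → $0.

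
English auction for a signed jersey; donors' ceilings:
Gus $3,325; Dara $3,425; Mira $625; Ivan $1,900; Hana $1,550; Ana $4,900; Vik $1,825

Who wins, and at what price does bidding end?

Limits in order: 4,900 (Ana) > 3,425 (Dara) > 3,325 (Gus) > 1,900 (Ivan) > 1,825 (Vik) > 1,550 (Hana) > …
Dara is the last rival to drop out, at $3,425; Ana remains and wins at that price.

Ana wins at $3,425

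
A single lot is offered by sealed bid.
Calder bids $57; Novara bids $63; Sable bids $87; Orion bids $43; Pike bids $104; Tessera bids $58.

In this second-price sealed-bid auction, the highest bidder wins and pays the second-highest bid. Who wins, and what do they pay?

Bids in order: 104 (Pike) > 87 (Sable) > 63 (Novara) > 58 (Tessera) > 57 (Calder) > 43 (Orion)
Pike wins with the highest bid; price is set by the runner-up at $87.

Pike pays $87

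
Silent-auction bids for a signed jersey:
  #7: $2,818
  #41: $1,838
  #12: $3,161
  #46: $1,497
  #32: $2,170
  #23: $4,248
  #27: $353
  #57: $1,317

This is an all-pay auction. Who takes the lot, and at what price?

Rule: the highest bidder wins the item, but every bidder pays their own bid.
Bids in order: 4,248 (#23) > 3,161 (#12) > 2,818 (#7) > 2,170 (#32) > 1,838 (#41) > 1,497 (#46) > …
#23 is highest and takes the item; every bidder forfeits their bid.

#23 pays $4,248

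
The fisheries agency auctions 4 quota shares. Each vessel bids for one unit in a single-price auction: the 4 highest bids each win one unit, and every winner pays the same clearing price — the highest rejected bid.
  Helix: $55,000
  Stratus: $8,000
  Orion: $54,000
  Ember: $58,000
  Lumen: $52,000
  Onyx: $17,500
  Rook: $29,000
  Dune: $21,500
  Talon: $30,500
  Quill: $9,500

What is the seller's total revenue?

Total revenue: $122,000

Bids ranked high→low: 58,000 (Ember), 55,000 (Helix), 54,000 (Orion), 52,000 (Lumen), 30,500 (Talon), 29,000 (Rook), …
Winners (4 units): Ember, Helix, Orion, Lumen.
Highest unsuccessful bid: $30,500 → clearing price.
Total revenue = 4 × $30,500 = $122,000.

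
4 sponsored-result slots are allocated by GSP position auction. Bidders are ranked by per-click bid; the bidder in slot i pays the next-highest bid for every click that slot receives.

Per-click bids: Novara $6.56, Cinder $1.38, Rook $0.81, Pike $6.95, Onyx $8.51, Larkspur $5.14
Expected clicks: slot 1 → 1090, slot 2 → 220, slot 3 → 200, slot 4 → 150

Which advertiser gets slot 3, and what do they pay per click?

Novara; $5.14 per click

Ranked by bid: $8.51 (Onyx) > $6.95 (Pike) > $6.56 (Novara) > $5.14 (Larkspur) > $1.38 (Cinder) > …
Slot 3 goes to the third-ranked bidder, Novara, who pays the next bid down: $5.14/click.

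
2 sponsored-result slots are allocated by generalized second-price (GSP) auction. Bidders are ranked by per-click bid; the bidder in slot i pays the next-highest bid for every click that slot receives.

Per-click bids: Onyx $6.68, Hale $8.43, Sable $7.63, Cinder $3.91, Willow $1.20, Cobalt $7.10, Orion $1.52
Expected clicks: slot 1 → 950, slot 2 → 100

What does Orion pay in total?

Orion pays $0.00

Ranked by bid: $8.43 (Hale) > $7.63 (Sable) > $7.10 (Cobalt) > …
Orion ranks below slot 2 → no slot, pays nothing.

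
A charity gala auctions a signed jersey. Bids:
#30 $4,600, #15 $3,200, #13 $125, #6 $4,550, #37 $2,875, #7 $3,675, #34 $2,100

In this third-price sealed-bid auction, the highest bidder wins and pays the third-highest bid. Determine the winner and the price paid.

#30 pays $3,675

Sorting bids: 4,600 (#30) > 4,550 (#6) > 3,675 (#7) > 3,200 (#15) > 2,875 (#37) > 2,100 (#34) > …
#30 is highest; pays the third-highest bid, $3,675.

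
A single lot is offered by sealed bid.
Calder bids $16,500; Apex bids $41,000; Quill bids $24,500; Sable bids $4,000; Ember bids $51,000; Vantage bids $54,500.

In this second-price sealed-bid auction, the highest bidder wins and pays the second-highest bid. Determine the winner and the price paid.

Second-price sealed-bid auction: the highest bidder wins and pays the second-highest bid.
Bids ranked: 54,500 (Vantage) > 51,000 (Ember) > 41,000 (Apex) > 24,500 (Quill) > 16,500 (Calder) > 4,000 (Sable)
Vantage is highest; pays the second-highest bid, $51,000.

Vantage pays $51,000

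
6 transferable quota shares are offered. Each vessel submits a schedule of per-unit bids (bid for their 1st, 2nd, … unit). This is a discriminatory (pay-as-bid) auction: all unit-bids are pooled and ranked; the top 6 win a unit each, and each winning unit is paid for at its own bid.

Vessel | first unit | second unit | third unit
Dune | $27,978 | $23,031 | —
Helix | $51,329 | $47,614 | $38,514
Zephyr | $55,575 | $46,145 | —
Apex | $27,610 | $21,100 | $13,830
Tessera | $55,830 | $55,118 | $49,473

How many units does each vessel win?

Helix 2, Tessera 3, Zephyr 1

Merging the schedules and taking the best 6: 55,830 (Tessera-1), 55,575 (Zephyr-1), 55,118 (Tessera-2), 51,329 (Helix-1), 49,473 (Tessera-3), 47,614 (Helix-2)
Next rejected bid: $46,145 (not a price — pay-as-bid).
Allocation: Helix 2, Tessera 3, Zephyr 1.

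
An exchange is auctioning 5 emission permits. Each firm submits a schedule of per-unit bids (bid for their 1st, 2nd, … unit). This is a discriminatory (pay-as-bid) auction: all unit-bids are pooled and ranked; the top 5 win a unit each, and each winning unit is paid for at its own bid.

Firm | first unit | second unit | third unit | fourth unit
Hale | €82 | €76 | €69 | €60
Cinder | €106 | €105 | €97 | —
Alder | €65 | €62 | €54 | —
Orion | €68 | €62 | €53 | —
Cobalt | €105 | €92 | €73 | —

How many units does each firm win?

Pooled unit-bids ranked (top 5): 106 (Cinder-1), 105 (Cinder-2), 105 (Cobalt-1), 97 (Cinder-3), 92 (Cobalt-2)
Next rejected bid: €82 (not a price — pay-as-bid).
Allocation: Cinder 3, Cobalt 2.

Cinder 3, Cobalt 2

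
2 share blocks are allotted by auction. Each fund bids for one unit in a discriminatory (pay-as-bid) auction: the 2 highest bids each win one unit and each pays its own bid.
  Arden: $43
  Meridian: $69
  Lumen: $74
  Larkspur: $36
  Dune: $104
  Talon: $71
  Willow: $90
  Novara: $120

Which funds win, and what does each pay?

Novara $120, Dune $104

Ordering the bids: 120 (Novara), 104 (Dune), 90 (Willow), 74 (Lumen), …
Winners (2 units): Novara, Dune.
Each winner pays its own bid: Novara $120, Dune $104.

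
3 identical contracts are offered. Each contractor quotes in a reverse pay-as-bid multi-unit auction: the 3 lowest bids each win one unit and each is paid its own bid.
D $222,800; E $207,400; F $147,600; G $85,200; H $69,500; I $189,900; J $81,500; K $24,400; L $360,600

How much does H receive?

H is paid $69,500

Bids ranked low→high: 24,400 (K), 69,500 (H), 81,500 (J), 85,200 (G), 147,600 (F), …
Winners (3 units): K, H, J.
H wins → own bid $69,500.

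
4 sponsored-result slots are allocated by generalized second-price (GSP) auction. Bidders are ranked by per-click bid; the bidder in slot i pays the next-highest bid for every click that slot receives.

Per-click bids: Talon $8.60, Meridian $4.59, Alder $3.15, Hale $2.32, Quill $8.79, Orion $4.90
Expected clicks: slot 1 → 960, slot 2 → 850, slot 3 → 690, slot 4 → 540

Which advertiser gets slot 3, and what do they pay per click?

Orion; $4.59 per click

Ranked by bid: $8.79 (Quill) > $8.60 (Talon) > $4.90 (Orion) > $4.59 (Meridian) > $3.15 (Alder) > …
Slot 3 goes to the third-ranked bidder, Orion, who pays the next bid down: $4.59/click.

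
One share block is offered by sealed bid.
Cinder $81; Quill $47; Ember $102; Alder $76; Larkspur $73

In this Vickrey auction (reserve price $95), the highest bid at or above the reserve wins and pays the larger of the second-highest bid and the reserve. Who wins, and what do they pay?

Vickrey auction (reserve price $95): the highest bid at or above the reserve wins and pays the larger of the second-highest bid and the reserve.
Sorting bids: 102 (Ember) > 81 (Cinder) > 76 (Alder) > 73 (Larkspur) > 47 (Quill)
Highest eligible bid: Ember at $102.
max(second-highest $81, reserve $95) = $95.

Ember pays $95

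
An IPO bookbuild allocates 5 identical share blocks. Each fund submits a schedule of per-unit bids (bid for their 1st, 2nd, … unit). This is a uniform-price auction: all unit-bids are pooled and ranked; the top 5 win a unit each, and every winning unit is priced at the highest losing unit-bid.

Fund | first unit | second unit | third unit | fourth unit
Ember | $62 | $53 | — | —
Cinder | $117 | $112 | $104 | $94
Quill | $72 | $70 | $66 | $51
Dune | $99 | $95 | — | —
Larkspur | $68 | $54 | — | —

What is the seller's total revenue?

Merging the schedules and taking the best 5: 117 (Cinder-1), 112 (Cinder-2), 104 (Cinder-3), 99 (Dune-1), 95 (Dune-2)
First bid not allocated: $94.
Allocation: Cinder 3, Dune 2. Every unit priced at $94.
Revenue = 5 × 94 = $470.

Total revenue: $470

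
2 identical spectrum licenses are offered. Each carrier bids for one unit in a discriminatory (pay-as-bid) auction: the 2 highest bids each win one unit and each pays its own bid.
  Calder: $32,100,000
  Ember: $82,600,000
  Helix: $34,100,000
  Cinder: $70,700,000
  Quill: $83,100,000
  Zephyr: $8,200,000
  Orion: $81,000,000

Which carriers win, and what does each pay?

Ordering the bids: 83,100,000 (Quill), 82,600,000 (Ember), 81,000,000 (Orion), 70,700,000 (Cinder), …
Top 2: Quill, Ember.
Each winner pays its own bid: Quill $83,100,000, Ember $82,600,000.

Quill $83,100,000, Ember $82,600,000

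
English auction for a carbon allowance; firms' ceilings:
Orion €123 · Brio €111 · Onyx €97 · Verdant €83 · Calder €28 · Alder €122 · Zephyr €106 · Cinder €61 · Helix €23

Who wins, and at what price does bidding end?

Sorting limits: 123 (Orion) > 122 (Alder) > 111 (Brio) > 106 (Zephyr) > 97 (Onyx) > 83 (Verdant) > …
Once the price passes €122, only Orion is left; the hammer falls at Alder's limit of €122.

Orion wins at €122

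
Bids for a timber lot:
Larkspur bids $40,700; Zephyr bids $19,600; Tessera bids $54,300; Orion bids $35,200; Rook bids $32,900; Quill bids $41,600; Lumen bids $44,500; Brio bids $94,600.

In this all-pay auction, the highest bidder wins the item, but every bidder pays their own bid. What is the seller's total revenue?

Bids in order: 94,600 (Brio) > 54,300 (Tessera) > 44,500 (Lumen) > 41,600 (Quill) > 40,700 (Larkspur) > 35,200 (Orion) > …
Every bidder forfeits their bid regardless of winning.
Revenue = 40,700 + 19,600 + 54,300 + 35,200 + 32,900 + 41,600 + 44,500 + 94,600 = $363,400.

Total revenue: $363,400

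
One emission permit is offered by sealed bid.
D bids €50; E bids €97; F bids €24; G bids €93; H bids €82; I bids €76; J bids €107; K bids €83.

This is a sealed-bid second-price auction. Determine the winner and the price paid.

J pays €97

Bids in order: 107 (J) > 97 (E) > 93 (G) > 83 (K) > 82 (H) > 76 (I) > …
J is highest; pays the second-highest bid, €97.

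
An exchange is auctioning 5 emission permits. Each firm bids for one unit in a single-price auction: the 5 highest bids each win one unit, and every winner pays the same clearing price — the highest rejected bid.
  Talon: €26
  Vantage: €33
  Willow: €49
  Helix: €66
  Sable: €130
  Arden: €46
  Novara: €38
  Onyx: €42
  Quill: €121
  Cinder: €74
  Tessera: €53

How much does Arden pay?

Ordering the bids: 130 (Sable), 121 (Quill), 74 (Cinder), 66 (Helix), 53 (Tessera), 49 (Willow), 46 (Arden), …
Winners (5 units): Sable, Quill, Cinder, Helix, Tessera.
Clearing price = highest rejected bid = €49.
Arden does not win → pays €0.

Arden pays €0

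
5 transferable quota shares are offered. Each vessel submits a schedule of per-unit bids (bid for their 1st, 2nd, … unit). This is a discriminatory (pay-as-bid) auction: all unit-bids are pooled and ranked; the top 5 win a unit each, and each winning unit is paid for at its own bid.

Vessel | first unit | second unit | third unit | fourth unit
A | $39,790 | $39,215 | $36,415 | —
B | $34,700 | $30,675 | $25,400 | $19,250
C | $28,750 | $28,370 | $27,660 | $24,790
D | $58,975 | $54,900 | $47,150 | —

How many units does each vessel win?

All unit-bids, highest first — top 5: 58,975 (D-1), 54,900 (D-2), 47,150 (D-3), 39,790 (A-1), 39,215 (A-2)
Next rejected bid: $36,415 (not a price — pay-as-bid).
Allocation: A 2, D 3.

A 2, D 3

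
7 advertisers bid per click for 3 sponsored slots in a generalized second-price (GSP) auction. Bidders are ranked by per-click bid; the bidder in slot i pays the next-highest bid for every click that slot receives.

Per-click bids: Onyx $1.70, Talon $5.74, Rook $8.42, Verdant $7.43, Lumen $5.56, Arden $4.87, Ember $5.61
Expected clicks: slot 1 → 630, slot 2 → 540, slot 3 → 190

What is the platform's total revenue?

Per-click bids in order: $8.42 (Rook) > $7.43 (Verdant) > $5.74 (Talon) > $5.61 (Ember) > …
Slot 1: Rook pays $7.43 × 630 = $4680.90
Slot 2: Verdant pays $5.74 × 540 = $3099.60
Slot 3: Talon pays $5.61 × 190 = $1065.90
Total = $8846.40

Total revenue: $8846.40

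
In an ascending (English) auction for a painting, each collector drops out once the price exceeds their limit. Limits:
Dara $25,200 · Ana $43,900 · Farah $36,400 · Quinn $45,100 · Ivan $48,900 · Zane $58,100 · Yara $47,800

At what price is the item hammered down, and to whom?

Zane wins at $48,900

Open ascending-bid auction: the price rises until one bidder remains; the winner pays the price at which the last rival dropped out.
Limits ranked: 58,100 (Zane) > 48,900 (Ivan) > 47,800 (Yara) > 45,100 (Quinn) > 43,900 (Ana) > 36,400 (Farah) > …
Ivan is the last rival to drop out, at $48,900; Zane remains and wins at that price.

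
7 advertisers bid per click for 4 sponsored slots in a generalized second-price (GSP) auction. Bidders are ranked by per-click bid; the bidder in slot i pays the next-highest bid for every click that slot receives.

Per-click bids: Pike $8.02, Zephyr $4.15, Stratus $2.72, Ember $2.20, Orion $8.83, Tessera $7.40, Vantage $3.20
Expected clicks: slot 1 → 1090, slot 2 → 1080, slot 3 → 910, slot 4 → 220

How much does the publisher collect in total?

Total revenue: $21214.30

Per-click bids in order: $8.83 (Orion) > $8.02 (Pike) > $7.40 (Tessera) > $4.15 (Zephyr) > $3.20 (Vantage) > …
Slot 1: Orion pays $8.02 × 1090 = $8741.80
Slot 2: Pike pays $7.40 × 1080 = $7992.00
Slot 3: Tessera pays $4.15 × 910 = $3776.50
Slot 4: Zephyr pays $3.20 × 220 = $704.00
Total = $21214.30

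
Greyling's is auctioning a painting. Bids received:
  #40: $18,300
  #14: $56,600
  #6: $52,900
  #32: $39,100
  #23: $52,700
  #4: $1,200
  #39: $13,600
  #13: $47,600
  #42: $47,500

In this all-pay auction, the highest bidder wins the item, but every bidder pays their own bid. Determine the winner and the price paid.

#14 pays $56,600

Bids ranked: 56,600 (#14) > 52,900 (#6) > 52,700 (#23) > 47,600 (#13) > 47,500 (#42) > 39,100 (#32) > …
#14 wins with the top bid; all bids are sunk regardless.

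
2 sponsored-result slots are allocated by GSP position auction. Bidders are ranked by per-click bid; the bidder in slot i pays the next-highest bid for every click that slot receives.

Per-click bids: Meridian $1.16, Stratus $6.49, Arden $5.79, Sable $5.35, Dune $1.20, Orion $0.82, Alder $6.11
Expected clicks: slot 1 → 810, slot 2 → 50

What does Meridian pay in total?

Ranked by bid: $6.49 (Stratus) > $6.11 (Alder) > $5.79 (Arden) > …
Meridian ranks below slot 2 → no slot, pays nothing.

Meridian pays $0.00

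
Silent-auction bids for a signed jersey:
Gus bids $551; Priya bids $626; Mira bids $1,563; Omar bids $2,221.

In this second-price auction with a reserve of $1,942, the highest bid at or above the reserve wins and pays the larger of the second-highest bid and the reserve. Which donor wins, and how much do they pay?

Omar pays $1,942

Second-price auction with a reserve of $1,942: the highest bid at or above the reserve wins and pays the larger of the second-highest bid and the reserve.
Bids in order: 2,221 (Omar) > 1,563 (Mira) > 626 (Priya) > 551 (Gus)
Omar has the top bid at or above the reserve ($2,221).
max(second-highest $1,563, reserve $1,942) = $1,942.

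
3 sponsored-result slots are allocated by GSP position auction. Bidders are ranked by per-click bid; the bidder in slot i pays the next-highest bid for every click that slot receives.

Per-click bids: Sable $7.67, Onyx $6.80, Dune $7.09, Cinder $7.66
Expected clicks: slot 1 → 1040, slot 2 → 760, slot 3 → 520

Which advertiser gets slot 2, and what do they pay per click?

Cinder; $7.09 per click

Per-click bids in order: $7.67 (Sable) > $7.66 (Cinder) > $7.09 (Dune) > $6.80 (Onyx)
Slot 2 goes to the second-ranked bidder, Cinder, who pays the next bid down: $7.09/click.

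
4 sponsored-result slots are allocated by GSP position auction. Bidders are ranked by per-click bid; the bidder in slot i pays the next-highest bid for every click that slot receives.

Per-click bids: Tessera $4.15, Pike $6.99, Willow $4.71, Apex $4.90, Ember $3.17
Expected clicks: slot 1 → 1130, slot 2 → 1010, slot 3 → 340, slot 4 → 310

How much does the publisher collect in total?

Total revenue: $12687.80

Ranked by bid: $6.99 (Pike) > $4.90 (Apex) > $4.71 (Willow) > $4.15 (Tessera) > $3.17 (Ember)
Slot 1: Pike pays $4.90 × 1130 = $5537.00
Slot 2: Apex pays $4.71 × 1010 = $4757.10
Slot 3: Willow pays $4.15 × 340 = $1411.00
Slot 4: Tessera pays $3.17 × 310 = $982.70
Total = $12687.80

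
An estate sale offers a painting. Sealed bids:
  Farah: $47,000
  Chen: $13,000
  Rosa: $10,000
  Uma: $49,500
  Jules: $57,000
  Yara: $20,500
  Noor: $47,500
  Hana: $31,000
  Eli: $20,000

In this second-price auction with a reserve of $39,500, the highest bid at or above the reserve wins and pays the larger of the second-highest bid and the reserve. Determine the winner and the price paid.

Rule: the highest bid at or above the reserve wins and pays the larger of the second-highest bid and the reserve.
Sorting bids: 57,000 (Jules) > 49,500 (Uma) > 47,500 (Noor) > 47,000 (Farah) > 31,000 (Hana) > 20,500 (Yara) > …
Jules has the top bid at or above the reserve ($57,000).
max(second-highest $49,500, reserve $39,500) = $49,500; the reserve does not bind.

Jules pays $49,500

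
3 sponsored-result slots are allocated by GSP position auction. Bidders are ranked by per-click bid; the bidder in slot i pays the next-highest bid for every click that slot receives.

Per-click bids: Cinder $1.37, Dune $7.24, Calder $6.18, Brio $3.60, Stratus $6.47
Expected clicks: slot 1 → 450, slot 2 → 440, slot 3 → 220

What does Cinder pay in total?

Cinder pays $0.00

Per-click bids in order: $7.24 (Dune) > $6.47 (Stratus) > $6.18 (Calder) > $3.60 (Brio) > …
Cinder ranks below slot 3 → no slot, pays nothing.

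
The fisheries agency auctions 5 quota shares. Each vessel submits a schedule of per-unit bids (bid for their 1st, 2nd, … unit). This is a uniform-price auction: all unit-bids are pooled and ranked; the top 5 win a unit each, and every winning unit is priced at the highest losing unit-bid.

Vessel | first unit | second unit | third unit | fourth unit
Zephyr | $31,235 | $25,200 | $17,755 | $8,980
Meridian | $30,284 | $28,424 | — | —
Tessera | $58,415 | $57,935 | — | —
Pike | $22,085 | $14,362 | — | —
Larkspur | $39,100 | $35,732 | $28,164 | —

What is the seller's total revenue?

Total revenue: $151,420

Pooled unit-bids ranked (top 5): 58,415 (Tessera-1), 57,935 (Tessera-2), 39,100 (Larkspur-1), 35,732 (Larkspur-2), 31,235 (Zephyr-1)
Highest rejected unit-bid = $30,284.
Allocation: Larkspur 2, Tessera 2, Zephyr 1. Every unit priced at $30,284.
Revenue = 5 × 30,284 = $151,420.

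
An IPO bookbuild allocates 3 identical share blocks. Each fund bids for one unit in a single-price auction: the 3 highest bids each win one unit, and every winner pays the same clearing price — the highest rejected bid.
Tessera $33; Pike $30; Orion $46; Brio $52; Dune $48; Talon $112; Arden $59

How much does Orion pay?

Orion pays $0

Sorting: 112 (Talon), 59 (Arden), 52 (Brio), 48 (Dune), 46 (Orion), …
Winners (3 units): Talon, Arden, Brio.
First losing bid is Dune's $48, which sets the uniform price.
Orion does not win → pays $0.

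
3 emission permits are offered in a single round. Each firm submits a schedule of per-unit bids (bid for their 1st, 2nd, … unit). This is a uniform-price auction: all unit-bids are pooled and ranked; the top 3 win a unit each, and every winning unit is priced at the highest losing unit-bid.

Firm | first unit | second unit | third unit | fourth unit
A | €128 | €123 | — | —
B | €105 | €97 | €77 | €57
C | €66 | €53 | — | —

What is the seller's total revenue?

Pooled unit-bids ranked (top 3): 128 (A-1), 123 (A-2), 105 (B-1)
The (k+1)-th unit-bid is €97.
Allocation: A 2, B 1. Every unit priced at €97.
Revenue = 3 × 97 = €291.

Total revenue: €291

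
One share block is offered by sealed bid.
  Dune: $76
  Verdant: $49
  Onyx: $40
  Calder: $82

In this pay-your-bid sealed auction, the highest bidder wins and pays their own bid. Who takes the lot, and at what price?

Bids ranked: 82 (Calder) > 76 (Dune) > 49 (Verdant) > 40 (Onyx)
First-price: Calder pays what they bid, $82.

Calder pays $82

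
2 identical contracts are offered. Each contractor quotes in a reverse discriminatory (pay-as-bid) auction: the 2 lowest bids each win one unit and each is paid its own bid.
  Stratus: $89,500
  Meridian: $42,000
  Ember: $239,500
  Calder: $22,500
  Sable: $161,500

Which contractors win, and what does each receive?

Ordering the bids: 22,500 (Calder), 42,000 (Meridian), 89,500 (Stratus), 161,500 (Sable), …
Lowest 2: Calder, Meridian.
Each winner is paid its own bid: Calder $22,500, Meridian $42,000.

Calder $22,500, Meridian $42,000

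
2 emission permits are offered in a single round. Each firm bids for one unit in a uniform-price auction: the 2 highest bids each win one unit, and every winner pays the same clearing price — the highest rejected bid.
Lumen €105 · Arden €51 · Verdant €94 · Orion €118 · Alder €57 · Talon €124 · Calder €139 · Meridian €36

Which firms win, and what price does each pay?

Sorting: 139 (Calder), 124 (Talon), 118 (Orion), 105 (Lumen), …
The 2 highest are Calder, Talon.
First losing bid is Orion's €118, which sets the uniform price.

Calder, Talon; each pays €118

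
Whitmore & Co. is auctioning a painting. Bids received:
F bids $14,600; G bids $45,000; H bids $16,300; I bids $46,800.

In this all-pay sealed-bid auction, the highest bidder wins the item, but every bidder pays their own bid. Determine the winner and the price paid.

Bids in order: 46,800 (I) > 45,000 (G) > 16,300 (H) > 14,600 (F)
I is highest and takes the item; every bidder forfeits their bid.

I pays $46,800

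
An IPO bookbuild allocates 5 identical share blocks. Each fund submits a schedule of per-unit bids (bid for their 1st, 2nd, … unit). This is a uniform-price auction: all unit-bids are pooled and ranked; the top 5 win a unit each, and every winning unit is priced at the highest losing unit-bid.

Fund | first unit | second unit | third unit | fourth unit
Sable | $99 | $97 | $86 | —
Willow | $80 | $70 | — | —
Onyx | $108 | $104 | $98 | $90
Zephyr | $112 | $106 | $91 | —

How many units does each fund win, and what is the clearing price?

All unit-bids, highest first — top 5: 112 (Zephyr-1), 108 (Onyx-1), 106 (Zephyr-2), 104 (Onyx-2), 99 (Sable-1)
First bid not allocated: $98.
Allocation: Onyx 2, Sable 1, Zephyr 2.

Onyx 2, Sable 1, Zephyr 2; clearing price $98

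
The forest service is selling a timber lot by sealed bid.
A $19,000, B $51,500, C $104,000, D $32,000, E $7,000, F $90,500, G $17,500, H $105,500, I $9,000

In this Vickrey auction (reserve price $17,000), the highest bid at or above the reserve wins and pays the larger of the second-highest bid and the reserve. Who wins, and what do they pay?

Bids ranked: 105,500 (H) > 104,000 (C) > 90,500 (F) > 51,500 (B) > 32,000 (D) > 19,000 (A) > …
H has the top bid at or above the reserve ($105,500).
max(second-highest $104,000, reserve $17,000) = $104,000; the reserve does not bind.

H pays $104,000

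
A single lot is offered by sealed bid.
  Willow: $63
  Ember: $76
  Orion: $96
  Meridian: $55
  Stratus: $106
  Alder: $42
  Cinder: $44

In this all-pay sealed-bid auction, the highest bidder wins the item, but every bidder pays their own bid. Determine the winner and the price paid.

Sorting bids: 106 (Stratus) > 96 (Orion) > 76 (Ember) > 63 (Willow) > 55 (Meridian) > 44 (Cinder) > …
Stratus wins with the top bid; all bids are sunk regardless.

Stratus pays $106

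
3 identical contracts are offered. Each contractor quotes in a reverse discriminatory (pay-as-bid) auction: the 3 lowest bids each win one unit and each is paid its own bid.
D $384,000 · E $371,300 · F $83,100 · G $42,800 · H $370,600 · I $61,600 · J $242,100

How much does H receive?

H is paid $0

Sorting: 42,800 (G), 61,600 (I), 83,100 (F), 242,100 (J), 370,600 (H), …
The 3 lowest are G, I, F.
H does not win → $0.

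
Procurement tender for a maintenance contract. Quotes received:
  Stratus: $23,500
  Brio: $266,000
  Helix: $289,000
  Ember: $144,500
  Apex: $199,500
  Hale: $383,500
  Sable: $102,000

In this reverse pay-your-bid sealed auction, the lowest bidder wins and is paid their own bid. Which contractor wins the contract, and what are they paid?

Reverse pay-your-bid sealed auction: the lowest bidder wins and is paid their own bid.
Bids ranked: 23,500 (Stratus) < 102,000 (Sable) < 144,500 (Ember) < 199,500 (Apex) < 266,000 (Brio) < 289,000 (Helix) < …
First-price: Stratus is paid what they bid, $23,500.

Stratus is paid $23,500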